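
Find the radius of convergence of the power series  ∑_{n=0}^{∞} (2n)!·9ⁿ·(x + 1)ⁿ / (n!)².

R = 1/36

Apply the ratio test: |a_{n+1}| / |a_n| = (2n+1)·(2n+2)/(n+1)² · 9, which tends to 36 as n → ∞.
Convergence for |x + 1| · 36 < 1, i.e. |x + 1| < 1/36. So R = 1/36.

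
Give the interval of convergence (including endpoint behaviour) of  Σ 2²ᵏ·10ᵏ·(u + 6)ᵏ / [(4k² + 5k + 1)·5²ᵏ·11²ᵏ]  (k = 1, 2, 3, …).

[-653/8, 557/8]

Apply the ratio test: |a_{k+1}| / |a_k| = [(4k² + 5k + 1)/(4(k+1)² + 5(k+1) + 1)] · 4·10/(25·121), which tends to 8/605 as k → ∞.
The series converges when 8/605 · |u + 6| < 1, giving R = 605/8.
Endpoint u = 557/8: the terms are on the order of 1/k², so the series converges absolutely by comparison with the p-series (p = 2 > 1).
Check u = -653/8: the series is dominated by a constant times Σ 1/k², which converges (p = 2 > 1).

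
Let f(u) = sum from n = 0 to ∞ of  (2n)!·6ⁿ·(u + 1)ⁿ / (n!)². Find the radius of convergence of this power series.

Ratio test: |a_{n+1}/a_n| = (2n+1)·(2n+2)/(n+1)² · 6 → 24 as n → ∞.
The series converges when 24 · |u + 1| < 1, giving R = 1/24.

R = 1/24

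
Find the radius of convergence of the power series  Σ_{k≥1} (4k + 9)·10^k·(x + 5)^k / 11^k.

Ratio test: |a_{k+1}/a_k| = [(4(k+1) + 9)/(4k + 9)] · 10/11 → 10/11 as k → ∞.
The series converges when 10/11 · |x + 5| < 1, giving R = 11/10.

R = 11/10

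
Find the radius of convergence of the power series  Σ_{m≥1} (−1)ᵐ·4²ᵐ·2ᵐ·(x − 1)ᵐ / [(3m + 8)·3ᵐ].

By the ratio test, |a_{m+1}/a_m| = [(3m + 8)/(3(m+1) + 8)] · 16·2/3 → 32/3.
Convergence for |x − 1| · 32/3 < 1, i.e. |x − 1| < 3/32. So R = 3/32.

R = 3/32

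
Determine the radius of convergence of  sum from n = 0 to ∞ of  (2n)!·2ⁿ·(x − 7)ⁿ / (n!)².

Ratio test: |a_{n+1}/a_n| = (2n+1)·(2n+2)/(n+1)² · 2 → 8 as n → ∞.
Hence the series converges for |x − 7| < 1/(8) = 1/8, so the radius of convergence is 1/8.

R = 1/8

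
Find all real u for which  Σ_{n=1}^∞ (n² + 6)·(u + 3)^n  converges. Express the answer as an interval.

By the ratio test, |a_{n+1}/a_n| = ((n+1)² + 6)/(n² + 6) → 1.
So the series converges when |u + 3| < 1 and diverges when |u + 3| > 1; R = 1.
Endpoint u = -2: the terms have absolute value of order n², which does not tend to 0, so the series diverges by the divergence test.
At u = -4: the n-th term does not approach 0; divergence by the term test.

(-4, -2)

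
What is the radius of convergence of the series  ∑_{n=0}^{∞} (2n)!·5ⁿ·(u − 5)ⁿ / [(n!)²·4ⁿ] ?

R = 1/5

Apply the ratio test: |a_{n+1}| / |a_n| = (2n+1)·(2n+2)/(n+1)² · 5/4, which tends to 5 as n → ∞.
Convergence for |u − 5| · 5 < 1, i.e. |u − 5| < 1/5. So R = 1/5.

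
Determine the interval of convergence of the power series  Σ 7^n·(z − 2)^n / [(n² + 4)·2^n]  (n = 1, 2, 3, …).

[12/7, 16/7]

Ratio test: |a_{n+1}/a_n| = [(n² + 4)/((n+1)² + 4)] · 7/2 → 7/2 as n → ∞.
Hence the series converges for |z − 2| < 1/(7/2) = 2/7, so the radius of convergence is 2/7.
Endpoint z = 16/7: absolute convergence follows by limit comparison with Σ 1/n².
Check z = 12/7: absolute convergence follows by limit comparison with Σ 1/n².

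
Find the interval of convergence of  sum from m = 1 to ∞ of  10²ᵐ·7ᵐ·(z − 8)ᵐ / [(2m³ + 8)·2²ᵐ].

[1399/175, 1401/175]

Apply the ratio test: |a_{m+1}| / |a_m| = [(2m³ + 8)/(2(m+1)³ + 8)] · 100·7/4, which tends to 175 as m → ∞.
Thus R = 1/(175) = 1/175.
Check z = 1401/175: the series is dominated by a constant times Σ 1/m³, which converges (p = 3 > 1).
When z = 1399/175, absolute convergence follows by limit comparison with Σ 1/m³.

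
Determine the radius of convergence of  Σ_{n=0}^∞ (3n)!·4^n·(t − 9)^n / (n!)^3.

R = 1/108

Ratio test: |a_{n+1}/a_n| = (3n+1)·(3n+2)·(3n+3)/(n+1)³ · 4 → 108 as n → ∞.
Hence the series converges for |t − 9| < 1/(108) = 1/108, so the radius of convergence is 1/108.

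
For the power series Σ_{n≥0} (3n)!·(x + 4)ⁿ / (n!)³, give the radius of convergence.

R = 1/27

The ratio of consecutive coefficients is (3n+1)·(3n+2)·(3n+3)/(n+1)³ → 27.
Convergence for |x + 4| · 27 < 1, i.e. |x + 4| < 1/27. So R = 1/27.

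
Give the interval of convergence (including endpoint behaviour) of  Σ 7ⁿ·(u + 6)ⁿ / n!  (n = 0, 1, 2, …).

(−∞, ∞)

Ratio test: |a_{n+1}/a_n| = 7 · 1/(n+1) → 0 as n → ∞.
The limit is 0, so the series converges for all u; R = ∞.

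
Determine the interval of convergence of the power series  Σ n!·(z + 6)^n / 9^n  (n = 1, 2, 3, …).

Ratio test: |a_{n+1}/a_n| = (n+1) · 1/9 → ∞ as n → ∞.
The terms grow without bound for any (z + 6) ≠ 0, so R = 0 (convergence only at z = -6).

{-6}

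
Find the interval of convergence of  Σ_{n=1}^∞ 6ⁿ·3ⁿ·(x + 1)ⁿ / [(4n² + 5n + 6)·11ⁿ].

[-29/18, -7/18]

The ratio of consecutive coefficients is [(4n² + 5n + 6)/(4(n+1)² + 5(n+1) + 6)] · 6·3/11 → 18/11.
Hence the series converges for |x + 1| < 1/(18/11) = 11/18, so the radius of convergence is 11/18.
When x = -7/18, absolute convergence follows by limit comparison with Σ 1/n².
When x = -29/18, absolute convergence follows by limit comparison with Σ 1/n².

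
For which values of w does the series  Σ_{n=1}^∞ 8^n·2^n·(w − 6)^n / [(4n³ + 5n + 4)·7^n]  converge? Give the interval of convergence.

The ratio of consecutive coefficients is [(4n³ + 5n + 4)/(4(n+1)³ + 5(n+1) + 4)] · 8·2/7 → 16/7.
Thus R = 1/(16/7) = 7/16.
Check w = 103/16: the series is dominated by a constant times Σ 1/n³, which converges (p = 3 > 1).
Endpoint w = 89/16: the series is dominated by a constant times Σ 1/n³, which converges (p = 3 > 1).

[89/16, 103/16]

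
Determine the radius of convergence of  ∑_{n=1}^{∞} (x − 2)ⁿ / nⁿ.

Root test: |a_n|^(1/n) = 1/n → 0.
Since the n-th root of |a_n| tends to 0, the series converges for all real x; R = ∞.

R = ∞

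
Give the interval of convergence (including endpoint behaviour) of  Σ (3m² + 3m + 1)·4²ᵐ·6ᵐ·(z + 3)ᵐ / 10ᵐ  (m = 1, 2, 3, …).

The ratio of consecutive coefficients is [(3(m+1)² + 3(m+1) + 1)/(3m² + 3m + 1)] · 16·6/10 → 48/5.
Hence the series converges for |z + 3| < 1/(48/5) = 5/48, so the radius of convergence is 5/48.
At z = -139/48: the terms have absolute value of order m², which does not tend to 0, so the series diverges by the divergence test.
Endpoint z = -149/48: the terms have absolute value of order m², which does not tend to 0, so the series diverges by the divergence test.

(-149/48, -139/48)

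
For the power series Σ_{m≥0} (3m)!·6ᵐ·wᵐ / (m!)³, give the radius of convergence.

R = 1/162

Ratio test: |a_{m+1}/a_m| = (3m+1)·(3m+2)·(3m+3)/(m+1)³ · 6 → 162 as m → ∞.
Hence the series converges for |w| < 1/(162) = 1/162, so the radius of convergence is 1/162.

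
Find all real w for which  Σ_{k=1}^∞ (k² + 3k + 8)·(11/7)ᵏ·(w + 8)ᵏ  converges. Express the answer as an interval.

The ratio of consecutive coefficients is [((k+1)² + 3(k+1) + 8)/(k² + 3k + 8)] · 11/7 → 11/7.
The series converges when 11/7 · |w + 8| < 1, giving R = 7/11.
Endpoint w = -81/11: the k-th term does not approach 0; divergence by the term test.
When w = -95/11, the k-th term does not approach 0; divergence by the term test.

(-95/11, -81/11)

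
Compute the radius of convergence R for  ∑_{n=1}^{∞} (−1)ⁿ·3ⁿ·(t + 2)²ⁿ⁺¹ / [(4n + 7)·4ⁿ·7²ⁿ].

R = 14√3/3

Apply the ratio test: |a_{n+1}| / |a_n| = [(4n + 7)/(4(n+1) + 7)] · 3/(4·49), which tends to 3/196 as n → ∞.
Writing y = (t + 2)², the series in y has radius 196/3, so |t + 2| < √(196/3) and R = 14√3/3.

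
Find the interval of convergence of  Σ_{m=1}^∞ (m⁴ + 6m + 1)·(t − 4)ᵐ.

By the ratio test, |a_{m+1}/a_m| = ((m+1)⁴ + 6(m+1) + 1)/(m⁴ + 6m + 1) → 1.
Convergence for |t − 4| < 1, so R = 1.
At t = 5: the terms have absolute value of order m⁴, which does not tend to 0, so the series diverges by the divergence test.
Check t = 3: the m-th term does not approach 0; divergence by the term test.

(3, 5)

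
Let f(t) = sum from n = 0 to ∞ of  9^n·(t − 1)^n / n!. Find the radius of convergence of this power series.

R = ∞

By the ratio test, |a_{n+1}/a_n| = 9 · 1/(n+1) → 0.
Since the limit is 0 < 1 for every t, the series converges on all of ℝ and R = ∞.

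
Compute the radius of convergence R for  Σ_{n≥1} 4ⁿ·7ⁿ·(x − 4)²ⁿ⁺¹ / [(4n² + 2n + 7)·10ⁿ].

Apply the ratio test: |a_{n+1}| / |a_n| = [(4n² + 2n + 7)/(4(n+1)² + 2(n+1) + 7)] · 4·7/10, which tends to 14/5 as n → ∞.
Writing y = (x − 4)², the series in y has radius 5/14, so |x − 4| < √(5/14) and R = √70/14.

R = √70/14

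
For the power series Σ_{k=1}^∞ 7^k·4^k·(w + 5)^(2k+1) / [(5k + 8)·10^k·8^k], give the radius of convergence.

Apply the ratio test: |a_{k+1}| / |a_k| = [(5k + 8)/(5(k+1) + 8)] · 7·4/(10·8), which tends to 7/20 as k → ∞.
Since the exponent of (w + 5) increases by 2 each term, convergence requires |w + 5|² < 20/7, hence R = 2√35/7.

R = 2√35/7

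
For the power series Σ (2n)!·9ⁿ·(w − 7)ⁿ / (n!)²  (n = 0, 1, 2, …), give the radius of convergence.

By the ratio test, |a_{n+1}/a_n| = (2n+1)·(2n+2)/(n+1)² · 9 → 36.
Thus R = 1/(36) = 1/36.

R = 1/36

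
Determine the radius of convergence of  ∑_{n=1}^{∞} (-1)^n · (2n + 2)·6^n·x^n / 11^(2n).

Apply the ratio test: |a_{n+1}| / |a_n| = [(2(n+1) + 2)/(2n + 2)] · 6/121, which tends to 6/121 as n → ∞.
Thus R = 1/(6/121) = 121/6.

R = 121/6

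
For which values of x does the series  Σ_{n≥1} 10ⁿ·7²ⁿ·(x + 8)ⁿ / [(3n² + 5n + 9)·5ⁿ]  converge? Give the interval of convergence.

The ratio of consecutive coefficients is [(3n² + 5n + 9)/(3(n+1)² + 5(n+1) + 9)] · 10·49/5 → 98.
Convergence for |x + 8| · 98 < 1, i.e. |x + 8| < 1/98. So R = 1/98.
When x = -783/98, absolute convergence follows by limit comparison with Σ 1/n².
Endpoint x = -785/98: absolute convergence follows by limit comparison with Σ 1/n².

[-785/98, -783/98]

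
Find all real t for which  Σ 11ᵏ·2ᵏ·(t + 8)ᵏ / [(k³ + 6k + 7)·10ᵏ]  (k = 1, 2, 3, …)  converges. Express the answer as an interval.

Apply the ratio test: |a_{k+1}| / |a_k| = [(k³ + 6k + 7)/((k+1)³ + 6(k+1) + 7)] · 11·2/10, which tends to 11/5 as k → ∞.
Hence the series converges for |t + 8| < 1/(11/5) = 5/11, so the radius of convergence is 5/11.
Check t = -83/11: the terms are on the order of 1/k³, so the series converges absolutely by comparison with the p-series (p = 3 > 1).
Check t = -93/11: absolute convergence follows by limit comparison with Σ 1/k³.

[-93/11, -83/11]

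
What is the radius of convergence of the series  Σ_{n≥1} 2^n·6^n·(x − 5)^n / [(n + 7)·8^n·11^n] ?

Apply the ratio test: |a_{n+1}| / |a_n| = [(n + 7)/((n+1) + 7)] · 2·6/(8·11), which tends to 3/22 as n → ∞.
The series converges when 3/22 · |x − 5| < 1, giving R = 22/3.

R = 22/3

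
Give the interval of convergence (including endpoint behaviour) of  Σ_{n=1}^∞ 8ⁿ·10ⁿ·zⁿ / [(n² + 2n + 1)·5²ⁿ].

[-5/16, 5/16]

Apply the ratio test: |a_{n+1}| / |a_n| = [(n² + 2n + 1)/((n+1)² + 2(n+1) + 1)] · 8·10/25, which tends to 16/5 as n → ∞.
Hence the series converges for |z| < 1/(16/5) = 5/16, so the radius of convergence is 5/16.
At z = 5/16: the series is dominated by a constant times Σ 1/n², which converges (p = 2 > 1).
When z = -5/16, the series is dominated by a constant times Σ 1/n², which converges (p = 2 > 1).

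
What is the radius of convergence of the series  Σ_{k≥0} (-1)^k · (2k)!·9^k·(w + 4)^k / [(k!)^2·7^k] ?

The ratio of consecutive coefficients is (2k+1)·(2k+2)/(k+1)² · 9/7 → 36/7.
Convergence for |w + 4| · 36/7 < 1, i.e. |w + 4| < 7/36. So R = 7/36.

R = 7/36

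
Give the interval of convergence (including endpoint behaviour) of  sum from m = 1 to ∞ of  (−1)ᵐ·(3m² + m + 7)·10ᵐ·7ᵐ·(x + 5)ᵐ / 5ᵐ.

(-71/14, -69/14)

By the ratio test, |a_{m+1}/a_m| = [(3(m+1)² + (m+1) + 7)/(3m² + m + 7)] · 10·7/5 → 14.
Thus R = 1/(14) = 1/14.
Check x = -69/14: the m-th term does not approach 0; divergence by the term test.
At x = -71/14: the terms do not tend to 0, so the series diverges.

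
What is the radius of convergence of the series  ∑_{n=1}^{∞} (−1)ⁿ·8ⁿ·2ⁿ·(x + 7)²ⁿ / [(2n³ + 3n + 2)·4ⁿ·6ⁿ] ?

By the ratio test, |a_{n+1}/a_n| = [(2n³ + 3n + 2)/(2(n+1)³ + 3(n+1) + 2)] · 8·2/(4·6) → 2/3.
Successive powers of (x + 7) differ by 2, so the series converges when |x + 7|² · 2/3 < 1, i.e. |x + 7| < √(3/2). So R = √6/2.

R = √6/2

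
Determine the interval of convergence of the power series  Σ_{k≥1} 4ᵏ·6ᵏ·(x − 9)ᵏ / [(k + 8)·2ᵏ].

Ratio test: |a_{k+1}/a_k| = [(k + 8)/((k+1) + 8)] · 4·6/2 → 12 as k → ∞.
Convergence for |x − 9| · 12 < 1, i.e. |x − 9| < 1/12. So R = 1/12.
Endpoint x = 109/12: the terms behave like c/k; limit comparison with the harmonic series gives divergence.
Check x = 107/12: convergence follows from the alternating series test (terms decrease monotonically to 0).

[107/12, 109/12)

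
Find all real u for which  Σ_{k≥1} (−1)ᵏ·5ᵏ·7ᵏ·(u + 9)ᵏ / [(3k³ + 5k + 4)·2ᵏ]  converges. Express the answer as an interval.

[-317/35, -313/35]

Ratio test: |a_{k+1}/a_k| = [(3k³ + 5k + 4)/(3(k+1)³ + 5(k+1) + 4)] · 5·7/2 → 35/2 as k → ∞.
Thus R = 1/(35/2) = 2/35.
Endpoint u = -313/35: absolute convergence follows by limit comparison with Σ 1/k³.
Check u = -317/35: the series is dominated by a constant times Σ 1/k³, which converges (p = 3 > 1).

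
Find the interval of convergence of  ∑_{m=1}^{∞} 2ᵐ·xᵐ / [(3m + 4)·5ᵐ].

Apply the ratio test: |a_{m+1}| / |a_m| = [(3m + 4)/(3(m+1) + 4)] · 2/5, which tends to 2/5 as m → ∞.
Thus R = 1/(2/5) = 5/2.
At x = 5/2: the terms are asymptotic to a nonzero constant times 1/m, so the series diverges by limit comparison with Σ 1/m.
At x = -5/2: convergence follows from the alternating series test (terms decrease monotonically to 0).

[-5/2, 5/2)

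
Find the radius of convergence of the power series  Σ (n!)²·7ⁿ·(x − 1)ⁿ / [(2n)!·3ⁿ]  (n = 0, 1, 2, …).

By the ratio test, |a_{n+1}/a_n| = (n+1)²/[(2n+1)·(2n+2)] · 7/3 → 7/12.
Hence the series converges for |x − 1| < 1/(7/12) = 12/7, so the radius of convergence is 12/7.

R = 12/7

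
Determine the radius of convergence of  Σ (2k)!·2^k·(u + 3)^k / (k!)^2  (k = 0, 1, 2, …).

R = 1/8

The ratio of consecutive coefficients is (2k+1)·(2k+2)/(k+1)² · 2 → 8.
Thus R = 1/(8) = 1/8.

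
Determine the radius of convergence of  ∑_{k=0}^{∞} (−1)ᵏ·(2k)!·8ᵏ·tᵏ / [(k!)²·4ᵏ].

R = 1/8

By the ratio test, |a_{k+1}/a_k| = (2k+1)·(2k+2)/(k+1)² · 8/4 → 8.
Convergence for |t| · 8 < 1, i.e. |t| < 1/8. So R = 1/8.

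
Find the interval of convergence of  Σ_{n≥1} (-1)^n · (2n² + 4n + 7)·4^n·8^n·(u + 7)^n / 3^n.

(-227/32, -221/32)

The ratio of consecutive coefficients is [(2(n+1)² + 4(n+1) + 7)/(2n² + 4n + 7)] · 4·8/3 → 32/3.
Hence the series converges for |u + 7| < 1/(32/3) = 3/32, so the radius of convergence is 3/32.
At u = -221/32: the terms do not tend to 0, so the series diverges.
At u = -227/32: the terms have absolute value of order n², which does not tend to 0, so the series diverges by the divergence test.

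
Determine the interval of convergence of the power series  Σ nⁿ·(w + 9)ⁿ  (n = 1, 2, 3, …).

{-9}

Root test: |a_n|^(1/n) = n → ∞.
The root grows without bound, so R = 0 (convergence only at w = -9).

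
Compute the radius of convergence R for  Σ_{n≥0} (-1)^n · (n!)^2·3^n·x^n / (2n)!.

Ratio test: |a_{n+1}/a_n| = (n+1)²/[(2n+1)·(2n+2)] · 3 → 3/4 as n → ∞.
Convergence for |x| · 3/4 < 1, i.e. |x| < 4/3. So R = 4/3.

R = 4/3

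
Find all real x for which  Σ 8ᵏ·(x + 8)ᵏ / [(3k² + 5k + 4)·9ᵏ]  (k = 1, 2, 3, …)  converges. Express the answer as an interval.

Ratio test: |a_{k+1}/a_k| = [(3k² + 5k + 4)/(3(k+1)² + 5(k+1) + 4)] · 8/9 → 8/9 as k → ∞.
The series converges when 8/9 · |x + 8| < 1, giving R = 9/8.
Check x = -55/8: the series is dominated by a constant times Σ 1/k², which converges (p = 2 > 1).
When x = -73/8, the terms are on the order of 1/k², so the series converges absolutely by comparison with the p-series (p = 2 > 1).

[-73/8, -55/8]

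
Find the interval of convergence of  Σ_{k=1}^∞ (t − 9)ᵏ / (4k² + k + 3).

[8, 10]

Ratio test: |a_{k+1}/a_k| = (4k² + k + 3)/(4(k+1)² + (k+1) + 3) → 1 as k → ∞.
So the series converges when |t − 9| < 1 and diverges when |t − 9| > 1; R = 1.
At t = 10: the terms are on the order of 1/k², so the series converges absolutely by comparison with the p-series (p = 2 > 1).
When t = 8, absolute convergence follows by limit comparison with Σ 1/k².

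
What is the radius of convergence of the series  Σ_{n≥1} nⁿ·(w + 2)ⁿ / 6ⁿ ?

Root test: |a_n|^(1/n) = n/6 → ∞.
The root grows without bound, so R = 0 (convergence only at w = -2).

R = 0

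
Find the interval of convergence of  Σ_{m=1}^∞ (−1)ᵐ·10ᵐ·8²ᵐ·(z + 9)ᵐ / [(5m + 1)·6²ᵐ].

The ratio of consecutive coefficients is [(5m + 1)/(5(m+1) + 1)] · 10·64/36 → 160/9.
The series converges when 160/9 · |z + 9| < 1, giving R = 9/160.
Check z = -1431/160: the terms alternate in sign and decrease monotonically to 0 in absolute value (size ~ c/m), so the alternating series test gives convergence.
When z = -1449/160, the terms behave like c/m; limit comparison with the harmonic series gives divergence.

(-1449/160, -1431/160]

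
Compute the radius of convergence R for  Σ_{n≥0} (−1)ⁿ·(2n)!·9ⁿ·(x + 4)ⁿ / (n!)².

By the ratio test, |a_{n+1}/a_n| = (2n+1)·(2n+2)/(n+1)² · 9 → 36.
Thus R = 1/(36) = 1/36.

R = 1/36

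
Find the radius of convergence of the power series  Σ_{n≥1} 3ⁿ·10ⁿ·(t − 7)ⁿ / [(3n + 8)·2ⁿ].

R = 1/15

By the ratio test, |a_{n+1}/a_n| = [(3n + 8)/(3(n+1) + 8)] · 3·10/2 → 15.
The series converges when 15 · |t − 7| < 1, giving R = 1/15.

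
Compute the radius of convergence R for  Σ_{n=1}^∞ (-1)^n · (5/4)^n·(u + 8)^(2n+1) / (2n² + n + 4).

R = 2√5/5

Ratio test: |a_{n+1}/a_n| = [(2n² + n + 4)/(2(n+1)² + (n+1) + 4)] · 5/4 → 5/4 as n → ∞.
Successive powers of (u + 8) differ by 2, so the series converges when |u + 8|² · 5/4 < 1, i.e. |u + 8| < √(4/5). So R = 2√5/5.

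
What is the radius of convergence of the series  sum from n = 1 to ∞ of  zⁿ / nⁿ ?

By the Cauchy root test, |a_n|^(1/n) = 1/n → 0.
Since the n-th root of |a_n| tends to 0, the series converges for all real z; R = ∞.

R = ∞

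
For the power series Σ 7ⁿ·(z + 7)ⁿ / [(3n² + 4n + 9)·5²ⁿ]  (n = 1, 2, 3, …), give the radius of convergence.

R = 25/7

By the ratio test, |a_{n+1}/a_n| = [(3n² + 4n + 9)/(3(n+1)² + 4(n+1) + 9)] · 7/25 → 7/25.
Convergence for |z + 7| · 7/25 < 1, i.e. |z + 7| < 25/7. So R = 25/7.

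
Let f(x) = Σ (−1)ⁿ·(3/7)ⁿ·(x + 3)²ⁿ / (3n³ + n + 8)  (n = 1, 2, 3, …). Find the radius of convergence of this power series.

R = √21/3

Ratio test: |a_{n+1}/a_n| = [(3n³ + n + 8)/(3(n+1)³ + (n+1) + 8)] · 3/7 → 3/7 as n → ∞.
Successive powers of (x + 3) differ by 2, so the series converges when |x + 3|² · 3/7 < 1, i.e. |x + 3| < √(7/3). So R = √21/3.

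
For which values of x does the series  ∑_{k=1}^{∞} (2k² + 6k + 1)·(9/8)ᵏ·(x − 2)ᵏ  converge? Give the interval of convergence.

(10/9, 26/9)

By the ratio test, |a_{k+1}/a_k| = [(2(k+1)² + 6(k+1) + 1)/(2k² + 6k + 1)] · 9/8 → 9/8.
Convergence for |x − 2| · 9/8 < 1, i.e. |x − 2| < 8/9. So R = 8/9.
At x = 26/9: the terms have absolute value of order k², which does not tend to 0, so the series diverges by the divergence test.
At x = 10/9: the terms have absolute value of order k², which does not tend to 0, so the series diverges by the divergence test.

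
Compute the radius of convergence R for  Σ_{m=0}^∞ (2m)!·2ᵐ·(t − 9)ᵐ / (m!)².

The ratio of consecutive coefficients is (2m+1)·(2m+2)/(m+1)² · 2 → 8.
Convergence for |t − 9| · 8 < 1, i.e. |t − 9| < 1/8. So R = 1/8.

R = 1/8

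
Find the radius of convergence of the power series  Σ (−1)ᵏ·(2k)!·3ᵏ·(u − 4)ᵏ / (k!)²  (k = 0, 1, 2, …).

By the ratio test, |a_{k+1}/a_k| = (2k+1)·(2k+2)/(k+1)² · 3 → 12.
The series converges when 12 · |u − 4| < 1, giving R = 1/12.

R = 1/12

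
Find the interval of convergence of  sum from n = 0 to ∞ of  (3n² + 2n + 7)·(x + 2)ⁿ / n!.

By the ratio test, |a_{n+1}/a_n| = (3(n+1)² + 2(n+1) + 7)/(3n² + 2n + 7) · 1/(n+1) → 0.
The limit is 0, so the series converges for all x; R = ∞.

(−∞, ∞)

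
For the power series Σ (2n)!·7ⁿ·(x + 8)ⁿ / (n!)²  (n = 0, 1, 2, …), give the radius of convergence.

Apply the ratio test: |a_{n+1}| / |a_n| = (2n+1)·(2n+2)/(n+1)² · 7, which tends to 28 as n → ∞.
The series converges when 28 · |x + 8| < 1, giving R = 1/28.

R = 1/28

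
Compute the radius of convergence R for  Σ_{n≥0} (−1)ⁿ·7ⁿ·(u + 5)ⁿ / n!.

R = ∞

Apply the ratio test: |a_{n+1}| / |a_n| = 7 · 1/(n+1), which tends to 0 as n → ∞.
Since the limit is 0 < 1 for every u, the series converges on all of ℝ and R = ∞.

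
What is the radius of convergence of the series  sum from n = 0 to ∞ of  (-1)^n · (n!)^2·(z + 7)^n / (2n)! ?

R = 4

The ratio of consecutive coefficients is (n+1)²/[(2n+1)·(2n+2)] → 1/4.
Hence the series converges for |z + 7| < 1/(1/4) = 4, so the radius of convergence is 4.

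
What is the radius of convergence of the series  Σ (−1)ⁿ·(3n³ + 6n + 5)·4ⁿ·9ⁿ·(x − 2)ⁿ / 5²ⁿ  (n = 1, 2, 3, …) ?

R = 25/36

By the ratio test, |a_{n+1}/a_n| = [(3(n+1)³ + 6(n+1) + 5)/(3n³ + 6n + 5)] · 4·9/25 → 36/25.
Thus R = 1/(36/25) = 25/36.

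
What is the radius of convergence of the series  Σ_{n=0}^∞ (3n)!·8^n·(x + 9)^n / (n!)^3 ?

R = 1/216

The ratio of consecutive coefficients is (3n+1)·(3n+2)·(3n+3)/(n+1)³ · 8 → 216.
Hence the series converges for |x + 9| < 1/(216) = 1/216, so the radius of convergence is 1/216.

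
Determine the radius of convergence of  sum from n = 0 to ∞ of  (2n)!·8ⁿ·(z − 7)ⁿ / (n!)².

R = 1/32

Apply the ratio test: |a_{n+1}| / |a_n| = (2n+1)·(2n+2)/(n+1)² · 8, which tends to 32 as n → ∞.
Convergence for |z − 7| · 32 < 1, i.e. |z − 7| < 1/32. So R = 1/32.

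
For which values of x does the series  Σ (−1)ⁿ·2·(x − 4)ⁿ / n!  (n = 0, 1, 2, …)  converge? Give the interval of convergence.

Ratio test: |a_{n+1}/a_n| = 2/2 · 1/(n+1) → 0 as n → ∞.
Since the limit is 0 < 1 for every x, the series converges on all of ℝ and R = ∞.

(−∞, ∞)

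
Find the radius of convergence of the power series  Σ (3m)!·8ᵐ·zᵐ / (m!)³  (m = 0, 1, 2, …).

R = 1/216

Apply the ratio test: |a_{m+1}| / |a_m| = (3m+1)·(3m+2)·(3m+3)/(m+1)³ · 8, which tends to 216 as m → ∞.
Convergence for |z| · 216 < 1, i.e. |z| < 1/216. So R = 1/216.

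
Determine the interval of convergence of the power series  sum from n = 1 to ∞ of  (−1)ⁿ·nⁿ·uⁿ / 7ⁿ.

Root test: |a_n|^(1/n) = n/7 → ∞.
The root grows without bound, so R = 0 (convergence only at u = 0).

{0}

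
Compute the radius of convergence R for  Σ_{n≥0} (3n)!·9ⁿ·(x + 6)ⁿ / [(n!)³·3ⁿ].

R = 1/81

By the ratio test, |a_{n+1}/a_n| = (3n+1)·(3n+2)·(3n+3)/(n+1)³ · 9/3 → 81.
Hence the series converges for |x + 6| < 1/(81) = 1/81, so the radius of convergence is 1/81.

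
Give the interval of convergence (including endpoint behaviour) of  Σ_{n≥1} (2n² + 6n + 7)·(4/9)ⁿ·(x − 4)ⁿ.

(7/4, 25/4)

The ratio of consecutive coefficients is [(2(n+1)² + 6(n+1) + 7)/(2n² + 6n + 7)] · 4/9 → 4/9.
Hence the series converges for |x − 4| < 1/(4/9) = 9/4, so the radius of convergence is 9/4.
When x = 25/4, the n-th term does not approach 0; divergence by the term test.
Check x = 7/4: the n-th term does not approach 0; divergence by the term test.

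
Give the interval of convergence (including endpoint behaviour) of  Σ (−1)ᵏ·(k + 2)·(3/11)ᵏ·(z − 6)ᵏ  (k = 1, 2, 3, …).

The ratio of consecutive coefficients is [((k+1) + 2)/(k + 2)] · 3/11 → 3/11.
The series converges when 3/11 · |z − 6| < 1, giving R = 11/3.
Check z = 29/3: the k-th term does not approach 0; divergence by the term test.
At z = 7/3: the k-th term does not approach 0; divergence by the term test.

(7/3, 29/3)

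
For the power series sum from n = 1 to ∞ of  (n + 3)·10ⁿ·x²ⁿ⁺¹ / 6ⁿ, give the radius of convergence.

R = √15/5

By the ratio test, |a_{n+1}/a_n| = [((n+1) + 3)/(n + 3)] · 10/6 → 5/3.
Successive powers of x differ by 2, so the series converges when |x|² · 5/3 < 1, i.e. |x| < √(3/5). So R = √15/5.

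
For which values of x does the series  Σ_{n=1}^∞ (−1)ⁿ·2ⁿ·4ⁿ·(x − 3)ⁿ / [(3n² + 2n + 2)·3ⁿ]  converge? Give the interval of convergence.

The ratio of consecutive coefficients is [(3n² + 2n + 2)/(3(n+1)² + 2(n+1) + 2)] · 2·4/3 → 8/3.
Thus R = 1/(8/3) = 3/8.
Endpoint x = 27/8: the terms are on the order of 1/n², so the series converges absolutely by comparison with the p-series (p = 2 > 1).
Check x = 21/8: the terms are on the order of 1/n², so the series converges absolutely by comparison with the p-series (p = 2 > 1).

[21/8, 27/8]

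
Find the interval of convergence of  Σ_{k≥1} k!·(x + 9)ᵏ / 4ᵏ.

Apply the ratio test: |a_{k+1}| / |a_k| = (k+1) · 1/4, which tends to ∞ as k → ∞.
Since the ratio → ∞, the series diverges for every x ≠ -9, and R = 0.

{-9}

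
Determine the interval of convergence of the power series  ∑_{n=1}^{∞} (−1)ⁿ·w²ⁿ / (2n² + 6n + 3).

[-1, 1]

Apply the ratio test: |a_{n+1}| / |a_n| = (2n² + 6n + 3)/(2(n+1)² + 6(n+1) + 3), which tends to 1 as n → ∞.
Since the exponent of w increases by 2 each term, convergence requires |w|² < 1, hence R = 1.
When w = 1, the series is dominated by a constant times Σ 1/n², which converges (p = 2 > 1).
At w = -1: absolute convergence follows by limit comparison with Σ 1/n².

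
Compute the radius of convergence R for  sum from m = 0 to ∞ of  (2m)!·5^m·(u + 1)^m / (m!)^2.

By the ratio test, |a_{m+1}/a_m| = (2m+1)·(2m+2)/(m+1)² · 5 → 20.
Thus R = 1/(20) = 1/20.

R = 1/20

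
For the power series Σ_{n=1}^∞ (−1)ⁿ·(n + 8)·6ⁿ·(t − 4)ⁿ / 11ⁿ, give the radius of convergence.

R = 11/6

By the ratio test, |a_{n+1}/a_n| = [((n+1) + 8)/(n + 8)] · 6/11 → 6/11.
The series converges when 6/11 · |t − 4| < 1, giving R = 11/6.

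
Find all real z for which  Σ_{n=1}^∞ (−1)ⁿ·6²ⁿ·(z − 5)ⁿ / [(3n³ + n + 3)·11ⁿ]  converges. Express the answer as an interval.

[169/36, 191/36]

By the ratio test, |a_{n+1}/a_n| = [(3n³ + n + 3)/(3(n+1)³ + (n+1) + 3)] · 36/11 → 36/11.
Hence the series converges for |z − 5| < 1/(36/11) = 11/36, so the radius of convergence is 11/36.
At z = 191/36: absolute convergence follows by limit comparison with Σ 1/n³.
Check z = 169/36: absolute convergence follows by limit comparison with Σ 1/n³.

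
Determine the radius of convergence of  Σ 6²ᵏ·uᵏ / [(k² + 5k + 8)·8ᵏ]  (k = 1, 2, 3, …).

R = 2/9

By the ratio test, |a_{k+1}/a_k| = [(k² + 5k + 8)/((k+1)² + 5(k+1) + 8)] · 36/8 → 9/2.
Convergence for |u| · 9/2 < 1, i.e. |u| < 2/9. So R = 2/9.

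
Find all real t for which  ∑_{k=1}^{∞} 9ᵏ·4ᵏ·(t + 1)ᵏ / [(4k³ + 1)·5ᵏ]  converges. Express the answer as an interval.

Apply the ratio test: |a_{k+1}| / |a_k| = [(4k³ + 1)/(4(k+1)³ + 1)] · 9·4/5, which tends to 36/5 as k → ∞.
The series converges when 36/5 · |t + 1| < 1, giving R = 5/36.
When t = -31/36, the series is dominated by a constant times Σ 1/k³, which converges (p = 3 > 1).
At t = -41/36: the terms are on the order of 1/k³, so the series converges absolutely by comparison with the p-series (p = 3 > 1).

[-41/36, -31/36]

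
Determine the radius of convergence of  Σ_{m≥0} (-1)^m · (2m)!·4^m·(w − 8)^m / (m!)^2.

R = 1/16

The ratio of consecutive coefficients is (2m+1)·(2m+2)/(m+1)² · 4 → 16.
Hence the series converges for |w − 8| < 1/(16) = 1/16, so the radius of convergence is 1/16.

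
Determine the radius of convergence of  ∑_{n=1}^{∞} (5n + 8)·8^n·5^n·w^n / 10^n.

Apply the ratio test: |a_{n+1}| / |a_n| = [(5(n+1) + 8)/(5n + 8)] · 8·5/10, which tends to 4 as n → ∞.
Hence the series converges for |w| < 1/(4) = 1/4, so the radius of convergence is 1/4.

R = 1/4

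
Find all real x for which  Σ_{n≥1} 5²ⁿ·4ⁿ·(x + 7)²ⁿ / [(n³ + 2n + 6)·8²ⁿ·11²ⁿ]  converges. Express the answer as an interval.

Apply the ratio test: |a_{n+1}| / |a_n| = [(n³ + 2n + 6)/((n+1)³ + 2(n+1) + 6)] · 25·4/(64·121), which tends to 25/1936 as n → ∞.
Since the exponent of (x + 7) increases by 2 each term, convergence requires |x + 7|² < 1936/25, hence R = 44/5.
Endpoint x = 9/5: the terms are on the order of 1/n³, so the series converges absolutely by comparison with the p-series (p = 3 > 1).
Endpoint x = -79/5: the series is dominated by a constant times Σ 1/n³, which converges (p = 3 > 1).

[-79/5, 9/5]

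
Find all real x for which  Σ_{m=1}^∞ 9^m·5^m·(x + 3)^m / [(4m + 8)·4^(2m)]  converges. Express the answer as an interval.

By the ratio test, |a_{m+1}/a_m| = [(4m + 8)/(4(m+1) + 8)] · 9·5/16 → 45/16.
Thus R = 1/(45/16) = 16/45.
When x = -119/45, the terms behave like c/m; limit comparison with the harmonic series gives divergence.
Endpoint x = -151/45: convergence follows from the alternating series test (terms decrease monotonically to 0).

[-151/45, -119/45)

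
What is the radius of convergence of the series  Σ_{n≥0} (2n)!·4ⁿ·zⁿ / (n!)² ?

Ratio test: |a_{n+1}/a_n| = (2n+1)·(2n+2)/(n+1)² · 4 → 16 as n → ∞.
Thus R = 1/(16) = 1/16.

R = 1/16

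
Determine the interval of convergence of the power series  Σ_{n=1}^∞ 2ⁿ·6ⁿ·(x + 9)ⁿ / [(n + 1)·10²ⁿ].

[-52/3, -2/3)

Ratio test: |a_{n+1}/a_n| = [(n + 1)/((n+1) + 1)] · 2·6/100 → 3/25 as n → ∞.
Thus R = 1/(3/25) = 25/3.
Endpoint x = -2/3: the terms behave like c/n; limit comparison with the harmonic series gives divergence.
Check x = -52/3: convergence follows from the alternating series test (terms decrease monotonically to 0).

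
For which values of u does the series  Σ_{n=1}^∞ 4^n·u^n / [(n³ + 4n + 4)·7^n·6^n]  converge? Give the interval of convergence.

[-21/2, 21/2]

By the ratio test, |a_{n+1}/a_n| = [(n³ + 4n + 4)/((n+1)³ + 4(n+1) + 4)] · 4/(7·6) → 2/21.
Thus R = 1/(2/21) = 21/2.
At u = 21/2: absolute convergence follows by limit comparison with Σ 1/n³.
Endpoint u = -21/2: absolute convergence follows by limit comparison with Σ 1/n³.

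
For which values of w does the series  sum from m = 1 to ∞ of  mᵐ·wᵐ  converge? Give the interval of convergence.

{0}

Root test: |a_m|^(1/m) = m → ∞.
Since the m-th root of |a_m| is unbounded, the series converges only at w = 0; R = 0.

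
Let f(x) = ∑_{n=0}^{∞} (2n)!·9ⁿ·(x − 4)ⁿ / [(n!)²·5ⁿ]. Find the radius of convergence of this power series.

R = 5/36

The ratio of consecutive coefficients is (2n+1)·(2n+2)/(n+1)² · 9/5 → 36/5.
The series converges when 36/5 · |x − 4| < 1, giving R = 5/36.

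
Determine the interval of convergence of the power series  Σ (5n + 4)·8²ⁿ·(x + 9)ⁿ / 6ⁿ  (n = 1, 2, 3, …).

Apply the ratio test: |a_{n+1}| / |a_n| = [(5(n+1) + 4)/(5n + 4)] · 64/6, which tends to 32/3 as n → ∞.
Convergence for |x + 9| · 32/3 < 1, i.e. |x + 9| < 3/32. So R = 3/32.
Check x = -285/32: the n-th term does not approach 0; divergence by the term test.
At x = -291/32: the terms do not tend to 0, so the series diverges.

(-291/32, -285/32)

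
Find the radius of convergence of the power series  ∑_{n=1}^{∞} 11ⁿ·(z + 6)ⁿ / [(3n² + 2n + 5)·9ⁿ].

R = 9/11

Ratio test: |a_{n+1}/a_n| = [(3n² + 2n + 5)/(3(n+1)² + 2(n+1) + 5)] · 11/9 → 11/9 as n → ∞.
The series converges when 11/9 · |z + 6| < 1, giving R = 9/11.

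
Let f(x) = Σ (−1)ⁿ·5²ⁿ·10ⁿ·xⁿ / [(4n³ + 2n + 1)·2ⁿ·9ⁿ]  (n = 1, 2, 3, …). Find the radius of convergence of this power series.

The ratio of consecutive coefficients is [(4n³ + 2n + 1)/(4(n+1)³ + 2(n+1) + 1)] · 25·10/(2·9) → 125/9.
The series converges when 125/9 · |x| < 1, giving R = 9/125.

R = 9/125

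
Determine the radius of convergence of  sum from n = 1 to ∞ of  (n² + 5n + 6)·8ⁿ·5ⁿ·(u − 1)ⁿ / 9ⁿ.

Apply the ratio test: |a_{n+1}| / |a_n| = [((n+1)² + 5(n+1) + 6)/(n² + 5n + 6)] · 8·5/9, which tends to 40/9 as n → ∞.
The series converges when 40/9 · |u − 1| < 1, giving R = 9/40.

R = 9/40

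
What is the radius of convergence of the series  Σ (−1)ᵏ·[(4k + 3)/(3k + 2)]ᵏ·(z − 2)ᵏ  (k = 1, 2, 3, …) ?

R = 3/4

Applying the root test, |a_k|^(1/k) = (4k + 3)/(3k + 2) → 4/3.
The series converges when 4/3 · |z − 2| < 1, giving R = 3/4.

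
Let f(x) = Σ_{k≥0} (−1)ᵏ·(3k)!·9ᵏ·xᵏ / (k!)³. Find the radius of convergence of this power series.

Apply the ratio test: |a_{k+1}| / |a_k| = (3k+1)·(3k+2)·(3k+3)/(k+1)³ · 9, which tends to 243 as k → ∞.
The series converges when 243 · |x| < 1, giving R = 1/243.

R = 1/243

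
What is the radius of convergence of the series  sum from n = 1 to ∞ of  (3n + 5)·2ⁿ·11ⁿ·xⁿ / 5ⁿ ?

The ratio of consecutive coefficients is [(3(n+1) + 5)/(3n + 5)] · 2·11/5 → 22/5.
The series converges when 22/5 · |x| < 1, giving R = 5/22.

R = 5/22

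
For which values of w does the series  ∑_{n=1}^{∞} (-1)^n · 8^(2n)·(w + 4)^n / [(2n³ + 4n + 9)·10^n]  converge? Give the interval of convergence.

[-133/32, -123/32]

Apply the ratio test: |a_{n+1}| / |a_n| = [(2n³ + 4n + 9)/(2(n+1)³ + 4(n+1) + 9)] · 64/10, which tends to 32/5 as n → ∞.
Thus R = 1/(32/5) = 5/32.
Endpoint w = -123/32: the terms are on the order of 1/n³, so the series converges absolutely by comparison with the p-series (p = 3 > 1).
At w = -133/32: absolute convergence follows by limit comparison with Σ 1/n³.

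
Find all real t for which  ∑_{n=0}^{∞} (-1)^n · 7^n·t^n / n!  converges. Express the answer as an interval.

(−∞, ∞)

Apply the ratio test: |a_{n+1}| / |a_n| = 7 · 1/(n+1), which tends to 0 as n → ∞.
The ratio tends to 0 regardless of t, hence R = ∞.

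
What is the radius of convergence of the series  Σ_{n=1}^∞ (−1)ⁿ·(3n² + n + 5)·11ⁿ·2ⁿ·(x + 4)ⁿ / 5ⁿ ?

R = 5/22

Ratio test: |a_{n+1}/a_n| = [(3(n+1)² + (n+1) + 5)/(3n² + n + 5)] · 11·2/5 → 22/5 as n → ∞.
The series converges when 22/5 · |x + 4| < 1, giving R = 5/22.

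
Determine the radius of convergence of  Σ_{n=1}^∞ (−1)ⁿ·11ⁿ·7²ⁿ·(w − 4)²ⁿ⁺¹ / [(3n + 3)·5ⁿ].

By the ratio test, |a_{n+1}/a_n| = [(3n + 3)/(3(n+1) + 3)] · 11·49/5 → 539/5.
Writing y = (w − 4)², the series in y has radius 5/539, so |w − 4| < √(5/539) and R = √55/77.

R = √55/77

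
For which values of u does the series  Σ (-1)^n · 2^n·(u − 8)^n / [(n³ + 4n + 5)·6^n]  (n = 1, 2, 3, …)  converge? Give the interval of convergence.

[5, 11]

Ratio test: |a_{n+1}/a_n| = [(n³ + 4n + 5)/((n+1)³ + 4(n+1) + 5)] · 2/6 → 1/3 as n → ∞.
Convergence for |u − 8| · 1/3 < 1, i.e. |u − 8| < 3. So R = 3.
At u = 11: the terms are on the order of 1/n³, so the series converges absolutely by comparison with the p-series (p = 3 > 1).
Endpoint u = 5: absolute convergence follows by limit comparison with Σ 1/n³.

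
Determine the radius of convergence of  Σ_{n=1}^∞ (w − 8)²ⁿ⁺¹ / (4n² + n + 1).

The ratio of consecutive coefficients is (4n² + n + 1)/(4(n+1)² + (n+1) + 1) → 1.
Writing y = (w − 8)², the series in y has radius 1, so |w − 8| < √(1) = 1 and R = 1.

R = 1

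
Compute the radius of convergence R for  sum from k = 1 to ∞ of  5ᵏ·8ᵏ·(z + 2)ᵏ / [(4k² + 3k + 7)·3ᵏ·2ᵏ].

Apply the ratio test: |a_{k+1}| / |a_k| = [(4k² + 3k + 7)/(4(k+1)² + 3(k+1) + 7)] · 5·8/(3·2), which tends to 20/3 as k → ∞.
Thus R = 1/(20/3) = 3/20.

R = 3/20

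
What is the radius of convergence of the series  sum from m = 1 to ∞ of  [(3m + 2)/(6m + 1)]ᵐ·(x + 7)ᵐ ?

Applying the root test, |a_m|^(1/m) = (3m + 2)/(6m + 1) → 1/2.
Thus R = 1/(1/2) = 2.

R = 2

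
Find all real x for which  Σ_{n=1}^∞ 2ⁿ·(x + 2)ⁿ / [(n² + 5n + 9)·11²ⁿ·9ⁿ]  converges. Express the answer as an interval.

The ratio of consecutive coefficients is [(n² + 5n + 9)/((n+1)² + 5(n+1) + 9)] · 2/(121·9) → 2/1089.
Thus R = 1/(2/1089) = 1089/2.
Check x = 1085/2: absolute convergence follows by limit comparison with Σ 1/n².
Endpoint x = -1093/2: absolute convergence follows by limit comparison with Σ 1/n².

[-1093/2, 1085/2]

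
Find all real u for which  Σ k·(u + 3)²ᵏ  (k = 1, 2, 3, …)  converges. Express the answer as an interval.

Ratio test: |a_{k+1}/a_k| = (k+1)/k → 1 as k → ∞.
Successive powers of (u + 3) differ by 2, so the series converges when |u + 3|² · 1 < 1, i.e. |u + 3| < √(1) = 1. So R = 1.
When u = -2, the terms have absolute value of order k, which does not tend to 0, so the series diverges by the divergence test.
At u = -4: the terms do not tend to 0, so the series diverges.

(-4, -2)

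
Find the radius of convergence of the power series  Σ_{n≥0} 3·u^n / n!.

Apply the ratio test: |a_{n+1}| / |a_n| = 3/3 · 1/(n+1), which tends to 0 as n → ∞.
The limit is 0, so the series converges for all u; R = ∞.

R = ∞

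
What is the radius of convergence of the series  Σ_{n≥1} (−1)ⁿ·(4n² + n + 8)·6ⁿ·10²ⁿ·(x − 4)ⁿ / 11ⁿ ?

R = 11/600

Ratio test: |a_{n+1}/a_n| = [(4(n+1)² + (n+1) + 8)/(4n² + n + 8)] · 6·100/11 → 600/11 as n → ∞.
The series converges when 600/11 · |x − 4| < 1, giving R = 11/600.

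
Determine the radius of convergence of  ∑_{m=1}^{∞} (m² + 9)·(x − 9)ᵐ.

R = 1

Ratio test: |a_{m+1}/a_m| = ((m+1)² + 9)/(m² + 9) → 1 as m → ∞.
Hence R = 1.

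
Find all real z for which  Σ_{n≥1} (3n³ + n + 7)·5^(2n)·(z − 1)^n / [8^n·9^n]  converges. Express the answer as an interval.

(-47/25, 97/25)

The ratio of consecutive coefficients is [(3(n+1)³ + (n+1) + 7)/(3n³ + n + 7)] · 25/(8·9) → 25/72.
The series converges when 25/72 · |z − 1| < 1, giving R = 72/25.
Endpoint z = 97/25: the terms do not tend to 0, so the series diverges.
Check z = -47/25: the n-th term does not approach 0; divergence by the term test.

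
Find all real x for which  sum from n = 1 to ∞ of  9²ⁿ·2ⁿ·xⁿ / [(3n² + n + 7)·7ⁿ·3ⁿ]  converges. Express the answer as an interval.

By the ratio test, |a_{n+1}/a_n| = [(3n² + n + 7)/(3(n+1)² + (n+1) + 7)] · 81·2/(7·3) → 54/7.
Thus R = 1/(54/7) = 7/54.
Endpoint x = 7/54: the series is dominated by a constant times Σ 1/n², which converges (p = 2 > 1).
Check x = -7/54: the series is dominated by a constant times Σ 1/n², which converges (p = 2 > 1).

[-7/54, 7/54]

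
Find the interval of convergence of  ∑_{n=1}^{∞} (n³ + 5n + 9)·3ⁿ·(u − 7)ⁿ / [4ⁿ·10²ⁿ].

(-379/3, 421/3)

By the ratio test, |a_{n+1}/a_n| = [((n+1)³ + 5(n+1) + 9)/(n³ + 5n + 9)] · 3/(4·100) → 3/400.
The series converges when 3/400 · |u − 7| < 1, giving R = 400/3.
Check u = 421/3: the terms have absolute value of order n³, which does not tend to 0, so the series diverges by the divergence test.
When u = -379/3, the terms do not tend to 0, so the series diverges.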